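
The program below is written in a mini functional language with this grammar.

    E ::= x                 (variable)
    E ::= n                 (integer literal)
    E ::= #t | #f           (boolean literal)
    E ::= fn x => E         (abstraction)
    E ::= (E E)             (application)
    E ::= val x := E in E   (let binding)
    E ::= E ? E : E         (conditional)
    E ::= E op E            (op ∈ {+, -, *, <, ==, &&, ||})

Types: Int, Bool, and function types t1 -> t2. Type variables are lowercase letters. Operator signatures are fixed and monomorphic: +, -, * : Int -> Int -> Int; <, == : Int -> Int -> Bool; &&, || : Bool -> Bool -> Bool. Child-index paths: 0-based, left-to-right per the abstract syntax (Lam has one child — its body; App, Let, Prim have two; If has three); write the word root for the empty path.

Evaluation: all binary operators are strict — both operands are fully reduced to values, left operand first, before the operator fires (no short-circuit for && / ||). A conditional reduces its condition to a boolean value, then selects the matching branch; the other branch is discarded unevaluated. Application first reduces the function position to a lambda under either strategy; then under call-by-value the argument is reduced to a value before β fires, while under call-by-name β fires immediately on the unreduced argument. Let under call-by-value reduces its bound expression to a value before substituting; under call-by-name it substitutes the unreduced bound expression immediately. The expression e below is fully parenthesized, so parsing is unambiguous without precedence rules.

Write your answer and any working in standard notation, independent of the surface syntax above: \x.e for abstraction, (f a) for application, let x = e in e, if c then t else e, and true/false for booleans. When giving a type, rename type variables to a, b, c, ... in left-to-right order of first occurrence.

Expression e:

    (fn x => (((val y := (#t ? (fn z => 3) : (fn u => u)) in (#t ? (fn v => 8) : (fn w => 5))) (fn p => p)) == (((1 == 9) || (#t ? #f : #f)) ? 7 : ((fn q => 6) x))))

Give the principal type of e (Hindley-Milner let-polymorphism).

Derivation:
  unify Bool ~ Bool
\z._ : b -> Int
u : c
\u._ : c -> c
  unify b -> Int ~ c -> c
  unify b ~ c
  unify Int ~ c
let y : Int -> Int
  unify Bool ~ Bool
\v._ : d -> Int
\w._ : e -> Int
  unify d -> Int ~ e -> Int
  unify d ~ e
  unify Int ~ Int
p : f
\p._ : f -> f
  unify e -> Int ~ (f -> f) -> g
  unify e ~ f -> f
  unify Int ~ g
_ _ : Int
  unify Int ~ Int
  unify Int ~ Int
  unify Int ~ Int
  unify Bool ~ Bool
  unify Bool ~ Bool
  unify Bool ~ Bool
  unify Bool ~ Bool
  unify Bool ~ Bool
\q._ : h -> Int
x : a
  unify h -> Int ~ a -> i
  unify h ~ a
  unify Int ~ i
_ _ : Int
  unify Int ~ Int
  unify Int ~ Int
\x._ : a -> Bool

Answer: a -> Bool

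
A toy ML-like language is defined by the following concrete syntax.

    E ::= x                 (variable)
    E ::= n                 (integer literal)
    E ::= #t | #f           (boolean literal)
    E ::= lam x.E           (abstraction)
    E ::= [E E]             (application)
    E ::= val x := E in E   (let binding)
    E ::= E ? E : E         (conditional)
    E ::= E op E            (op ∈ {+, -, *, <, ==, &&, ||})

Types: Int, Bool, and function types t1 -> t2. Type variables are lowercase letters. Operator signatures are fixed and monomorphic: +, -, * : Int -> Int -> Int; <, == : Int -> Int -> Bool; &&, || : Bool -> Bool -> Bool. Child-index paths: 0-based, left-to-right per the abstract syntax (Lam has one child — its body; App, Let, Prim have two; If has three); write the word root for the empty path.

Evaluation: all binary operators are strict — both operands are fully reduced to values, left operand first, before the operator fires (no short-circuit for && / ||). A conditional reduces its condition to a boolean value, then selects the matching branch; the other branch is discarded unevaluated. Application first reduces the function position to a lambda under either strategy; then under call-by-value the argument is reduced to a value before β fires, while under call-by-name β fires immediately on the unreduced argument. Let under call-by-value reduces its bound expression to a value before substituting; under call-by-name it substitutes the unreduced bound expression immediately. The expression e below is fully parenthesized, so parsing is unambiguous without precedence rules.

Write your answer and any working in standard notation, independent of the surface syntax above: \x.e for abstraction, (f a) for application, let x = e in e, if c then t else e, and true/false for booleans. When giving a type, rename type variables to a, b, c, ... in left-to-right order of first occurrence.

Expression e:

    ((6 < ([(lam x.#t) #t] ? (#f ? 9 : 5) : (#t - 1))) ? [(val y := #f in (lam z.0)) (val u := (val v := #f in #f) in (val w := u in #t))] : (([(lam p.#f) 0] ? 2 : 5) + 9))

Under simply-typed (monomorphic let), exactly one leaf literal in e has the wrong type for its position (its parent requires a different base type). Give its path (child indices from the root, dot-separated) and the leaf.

Trace:
  unify Int ~ Int
\x._ : a -> Bool
  unify a -> Bool ~ Bool -> b
  unify a ~ Bool
  unify Bool ~ b
_ _ : Bool
  unify Bool ~ Bool
  unify Bool ~ Bool
  unify Int ~ Int
  unify Bool ~ Int
  FAIL: mismatch Bool ~ Int

Answer: 0.1.2.0 : true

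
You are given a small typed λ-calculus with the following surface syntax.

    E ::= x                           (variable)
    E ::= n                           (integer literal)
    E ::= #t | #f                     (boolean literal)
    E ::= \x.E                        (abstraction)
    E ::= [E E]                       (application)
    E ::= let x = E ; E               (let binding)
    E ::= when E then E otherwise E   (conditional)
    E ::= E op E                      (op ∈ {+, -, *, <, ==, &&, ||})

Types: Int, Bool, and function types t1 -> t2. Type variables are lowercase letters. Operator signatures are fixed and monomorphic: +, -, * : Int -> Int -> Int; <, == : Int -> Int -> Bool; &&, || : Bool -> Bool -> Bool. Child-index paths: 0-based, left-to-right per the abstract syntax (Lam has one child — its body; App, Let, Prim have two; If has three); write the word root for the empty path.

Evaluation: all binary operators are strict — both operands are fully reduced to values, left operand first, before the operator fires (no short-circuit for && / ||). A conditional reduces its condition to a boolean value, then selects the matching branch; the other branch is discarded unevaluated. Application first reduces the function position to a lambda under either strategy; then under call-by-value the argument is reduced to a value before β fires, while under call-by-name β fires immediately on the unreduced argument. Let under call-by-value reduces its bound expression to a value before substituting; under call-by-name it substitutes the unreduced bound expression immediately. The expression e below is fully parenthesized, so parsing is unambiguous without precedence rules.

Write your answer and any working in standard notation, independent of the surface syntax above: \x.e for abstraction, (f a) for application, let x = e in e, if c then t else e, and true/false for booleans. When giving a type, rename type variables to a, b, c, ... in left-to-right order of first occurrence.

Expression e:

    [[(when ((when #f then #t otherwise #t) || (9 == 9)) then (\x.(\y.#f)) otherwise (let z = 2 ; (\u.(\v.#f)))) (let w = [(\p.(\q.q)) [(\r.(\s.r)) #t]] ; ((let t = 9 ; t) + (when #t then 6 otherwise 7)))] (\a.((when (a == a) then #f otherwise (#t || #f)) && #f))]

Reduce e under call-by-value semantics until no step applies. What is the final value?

Derivation:
step 0: (((if ((if false then true else true) || (9 == 9)) then (\x.(\y.false)) else (let z = 2 in (\u.(\v.false)))) (let w = ((\p.(\q.q)) ((\r.(\s.r)) true)) in ((let t = 9 in t) + (if true then 6 else 7)))) (\a.((if (a == a) then false else (true || false)) && false)))
step 1: [if@0.0.0.0] (((if (true || (9 == 9)) then (\x.(\y.false)) else (let z = 2 in (\u.(\v.false)))) (let w = ((\p.(\q.q)) ((\r.(\s.r)) true)) in ((let t = 9 in t) + (if true then 6 else 7)))) (\a.((if (a == a) then false else (true || false)) && false)))
step 2: [delta@0.0.0.1] (((if (true || true) then (\x.(\y.false)) else (let z = 2 in (\u.(\v.false)))) (let w = ((\p.(\q.q)) ((\r.(\s.r)) true)) in ((let t = 9 in t) + (if true then 6 else 7)))) (\a.((if (a == a) then false else (true || false)) && false)))
step 3: [delta@0.0.0] (((if true then (\x.(\y.false)) else (let z = 2 in (\u.(\v.false)))) (let w = ((\p.(\q.q)) ((\r.(\s.r)) true)) in ((let t = 9 in t) + (if true then 6 else 7)))) (\a.((if (a == a) then false else (true || false)) && false)))
step 4: [if@0.0] (((\x.(\y.false)) (let w = ((\p.(\q.q)) ((\r.(\s.r)) true)) in ((let t = 9 in t) + (if true then 6 else 7)))) (\a.((if (a == a) then false else (true || false)) && false)))
step 5: [beta@0.1.0.1] (((\x.(\y.false)) (let w = ((\p.(\q.q)) (\s.true)) in ((let t = 9 in t) + (if true then 6 else 7)))) (\a.((if (a == a) then false else (true || false)) && false)))
step 6: [beta@0.1.0] (((\x.(\y.false)) (let w = (\q.q) in ((let t = 9 in t) + (if true then 6 else 7)))) (\a.((if (a == a) then false else (true || false)) && false)))
step 7: [let@0.1] (((\x.(\y.false)) ((let t = 9 in t) + (if true then 6 else 7))) (\a.((if (a == a) then false else (true || false)) && false)))
step 8: [let@0.1.0] (((\x.(\y.false)) (9 + (if true then 6 else 7))) (\a.((if (a == a) then false else (true || false)) && false)))
step 9: [if@0.1.1] (((\x.(\y.false)) (9 + 6)) (\a.((if (a == a) then false else (true || false)) && false)))
step 10: [delta@0.1] (((\x.(\y.false)) 15) (\a.((if (a == a) then false else (true || false)) && false)))
step 11: [beta@0] ((\y.false) (\a.((if (a == a) then false else (true || false)) && false)))
step 12: [beta@root] false

Answer: false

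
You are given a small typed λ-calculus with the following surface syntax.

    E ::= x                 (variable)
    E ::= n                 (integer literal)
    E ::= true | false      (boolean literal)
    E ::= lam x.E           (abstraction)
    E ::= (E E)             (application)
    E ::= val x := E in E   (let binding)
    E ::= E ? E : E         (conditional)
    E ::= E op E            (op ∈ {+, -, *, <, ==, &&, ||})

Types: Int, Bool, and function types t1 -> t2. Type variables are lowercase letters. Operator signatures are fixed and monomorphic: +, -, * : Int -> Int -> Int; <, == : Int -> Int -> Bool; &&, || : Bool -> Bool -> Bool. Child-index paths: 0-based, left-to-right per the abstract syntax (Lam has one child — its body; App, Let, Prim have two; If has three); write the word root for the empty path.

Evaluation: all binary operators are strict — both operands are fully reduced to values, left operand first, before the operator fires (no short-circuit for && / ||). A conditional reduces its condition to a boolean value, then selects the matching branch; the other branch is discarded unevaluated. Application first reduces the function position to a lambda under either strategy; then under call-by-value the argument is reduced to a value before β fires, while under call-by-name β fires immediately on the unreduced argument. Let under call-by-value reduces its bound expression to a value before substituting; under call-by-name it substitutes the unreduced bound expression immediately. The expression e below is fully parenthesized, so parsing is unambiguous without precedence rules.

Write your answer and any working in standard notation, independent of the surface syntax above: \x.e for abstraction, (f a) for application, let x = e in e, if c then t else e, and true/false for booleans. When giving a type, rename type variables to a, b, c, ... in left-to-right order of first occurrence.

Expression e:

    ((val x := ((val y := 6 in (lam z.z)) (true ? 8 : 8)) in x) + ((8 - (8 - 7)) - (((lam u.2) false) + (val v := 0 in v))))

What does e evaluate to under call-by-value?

Answer: 13

Trace:
step 0: ((let x = ((let y = 6 in (\z.z)) (if true then 8 else 8)) in x) + ((8 - (8 - 7)) - (((\u.2) false) + (let v = 0 in v))))
step 1: [let@0.0.0] ((let x = ((\z.z) (if true then 8 else 8)) in x) + ((8 - (8 - 7)) - (((\u.2) false) + (let v = 0 in v))))
step 2: [if@0.0.1] ((let x = ((\z.z) 8) in x) + ((8 - (8 - 7)) - (((\u.2) false) + (let v = 0 in v))))
step 3: [beta@0.0] ((let x = 8 in x) + ((8 - (8 - 7)) - (((\u.2) false) + (let v = 0 in v))))
step 4: [let@0] (8 + ((8 - (8 - 7)) - (((\u.2) false) + (let v = 0 in v))))
step 5: [delta@1.0.1] (8 + ((8 - 1) - (((\u.2) false) + (let v = 0 in v))))
step 6: [delta@1.0] (8 + (7 - (((\u.2) false) + (let v = 0 in v))))
step 7: [beta@1.1.0] (8 + (7 - (2 + (let v = 0 in v))))
step 8: [let@1.1.1] (8 + (7 - (2 + 0)))
step 9: [delta@1.1] (8 + (7 - 2))
step 10: [delta@1] (8 + 5)
step 11: [delta@root] 13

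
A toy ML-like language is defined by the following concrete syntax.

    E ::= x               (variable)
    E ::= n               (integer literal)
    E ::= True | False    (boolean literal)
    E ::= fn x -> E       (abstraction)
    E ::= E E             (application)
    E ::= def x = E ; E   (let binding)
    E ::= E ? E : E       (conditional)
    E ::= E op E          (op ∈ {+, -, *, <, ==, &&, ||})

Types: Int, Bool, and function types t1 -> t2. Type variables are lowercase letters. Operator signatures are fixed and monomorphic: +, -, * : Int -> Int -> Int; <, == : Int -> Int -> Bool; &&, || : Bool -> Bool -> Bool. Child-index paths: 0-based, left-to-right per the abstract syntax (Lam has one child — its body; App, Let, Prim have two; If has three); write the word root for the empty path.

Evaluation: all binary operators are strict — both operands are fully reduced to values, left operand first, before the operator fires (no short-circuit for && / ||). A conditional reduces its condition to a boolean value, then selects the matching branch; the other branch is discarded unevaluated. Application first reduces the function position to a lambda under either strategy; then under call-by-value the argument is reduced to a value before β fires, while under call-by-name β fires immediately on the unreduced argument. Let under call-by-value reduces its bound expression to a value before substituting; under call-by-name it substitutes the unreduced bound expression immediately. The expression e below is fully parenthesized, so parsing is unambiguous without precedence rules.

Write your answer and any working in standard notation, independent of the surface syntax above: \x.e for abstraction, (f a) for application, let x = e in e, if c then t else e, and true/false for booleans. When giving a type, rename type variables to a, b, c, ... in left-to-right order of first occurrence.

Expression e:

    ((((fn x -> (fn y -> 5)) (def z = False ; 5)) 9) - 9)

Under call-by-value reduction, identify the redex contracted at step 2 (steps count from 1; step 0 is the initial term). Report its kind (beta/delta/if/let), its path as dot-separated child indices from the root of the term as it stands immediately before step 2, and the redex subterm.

Answer: beta at 0.0 : ((\x.(\y.5)) 5)

Working:
step 0: ((((\x.(\y.5)) (let z = false in 5)) 9) - 9)
step 1: [let@0.0.1] ((((\x.(\y.5)) 5) 9) - 9)
step 2: [beta@0.0] (((\y.5) 9) - 9)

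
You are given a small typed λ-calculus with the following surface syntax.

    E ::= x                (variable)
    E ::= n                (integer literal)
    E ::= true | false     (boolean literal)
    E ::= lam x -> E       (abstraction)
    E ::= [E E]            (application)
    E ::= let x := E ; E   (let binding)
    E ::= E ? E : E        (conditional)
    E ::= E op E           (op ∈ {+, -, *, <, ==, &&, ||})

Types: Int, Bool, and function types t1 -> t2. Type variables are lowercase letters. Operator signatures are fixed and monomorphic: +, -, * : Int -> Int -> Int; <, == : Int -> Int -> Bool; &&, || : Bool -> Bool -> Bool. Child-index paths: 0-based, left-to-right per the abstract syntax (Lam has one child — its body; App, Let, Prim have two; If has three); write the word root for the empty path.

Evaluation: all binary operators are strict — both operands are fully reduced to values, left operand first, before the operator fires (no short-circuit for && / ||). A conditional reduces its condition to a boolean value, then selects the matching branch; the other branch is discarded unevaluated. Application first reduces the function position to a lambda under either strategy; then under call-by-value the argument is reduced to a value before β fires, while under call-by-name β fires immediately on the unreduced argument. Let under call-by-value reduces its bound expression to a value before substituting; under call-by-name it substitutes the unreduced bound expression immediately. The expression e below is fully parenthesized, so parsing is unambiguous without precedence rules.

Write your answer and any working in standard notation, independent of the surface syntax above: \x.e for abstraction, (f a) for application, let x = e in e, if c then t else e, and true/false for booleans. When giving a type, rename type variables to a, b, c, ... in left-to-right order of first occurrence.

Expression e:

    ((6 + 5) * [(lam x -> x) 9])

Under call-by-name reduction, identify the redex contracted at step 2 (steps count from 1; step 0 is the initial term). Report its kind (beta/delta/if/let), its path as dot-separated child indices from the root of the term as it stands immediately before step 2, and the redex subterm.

Answer: beta at 1 : ((\x.x) 9)

Trace:
step 0: ((6 + 5) * ((\x.x) 9))
step 1: [delta@0] (11 * ((\x.x) 9))
step 2: [beta@1] (11 * 9)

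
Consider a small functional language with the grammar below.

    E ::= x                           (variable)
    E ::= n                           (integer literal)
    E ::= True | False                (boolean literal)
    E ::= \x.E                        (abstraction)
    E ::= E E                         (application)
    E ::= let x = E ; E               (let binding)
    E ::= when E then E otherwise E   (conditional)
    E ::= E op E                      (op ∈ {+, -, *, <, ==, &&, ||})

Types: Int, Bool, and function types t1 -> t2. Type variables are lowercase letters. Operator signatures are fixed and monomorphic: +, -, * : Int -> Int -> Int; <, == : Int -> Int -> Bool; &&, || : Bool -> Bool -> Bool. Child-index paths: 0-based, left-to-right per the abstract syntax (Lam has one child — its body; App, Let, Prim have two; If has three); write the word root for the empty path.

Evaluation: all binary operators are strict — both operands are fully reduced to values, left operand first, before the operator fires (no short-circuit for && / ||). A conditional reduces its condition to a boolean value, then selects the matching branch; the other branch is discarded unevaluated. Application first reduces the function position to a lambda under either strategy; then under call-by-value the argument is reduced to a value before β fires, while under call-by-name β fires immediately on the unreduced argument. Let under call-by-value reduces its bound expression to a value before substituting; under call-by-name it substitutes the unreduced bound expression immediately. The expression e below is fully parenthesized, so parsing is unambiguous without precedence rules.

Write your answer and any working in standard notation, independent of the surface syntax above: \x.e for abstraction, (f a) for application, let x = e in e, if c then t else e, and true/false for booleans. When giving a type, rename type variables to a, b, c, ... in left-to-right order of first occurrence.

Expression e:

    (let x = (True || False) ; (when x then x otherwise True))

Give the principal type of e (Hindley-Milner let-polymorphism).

Trace:
  unify Bool ~ Bool
  unify Bool ~ Bool
let x : Bool
x : Bool
  unify Bool ~ Bool
x : Bool
  unify Bool ~ Bool

Answer: Bool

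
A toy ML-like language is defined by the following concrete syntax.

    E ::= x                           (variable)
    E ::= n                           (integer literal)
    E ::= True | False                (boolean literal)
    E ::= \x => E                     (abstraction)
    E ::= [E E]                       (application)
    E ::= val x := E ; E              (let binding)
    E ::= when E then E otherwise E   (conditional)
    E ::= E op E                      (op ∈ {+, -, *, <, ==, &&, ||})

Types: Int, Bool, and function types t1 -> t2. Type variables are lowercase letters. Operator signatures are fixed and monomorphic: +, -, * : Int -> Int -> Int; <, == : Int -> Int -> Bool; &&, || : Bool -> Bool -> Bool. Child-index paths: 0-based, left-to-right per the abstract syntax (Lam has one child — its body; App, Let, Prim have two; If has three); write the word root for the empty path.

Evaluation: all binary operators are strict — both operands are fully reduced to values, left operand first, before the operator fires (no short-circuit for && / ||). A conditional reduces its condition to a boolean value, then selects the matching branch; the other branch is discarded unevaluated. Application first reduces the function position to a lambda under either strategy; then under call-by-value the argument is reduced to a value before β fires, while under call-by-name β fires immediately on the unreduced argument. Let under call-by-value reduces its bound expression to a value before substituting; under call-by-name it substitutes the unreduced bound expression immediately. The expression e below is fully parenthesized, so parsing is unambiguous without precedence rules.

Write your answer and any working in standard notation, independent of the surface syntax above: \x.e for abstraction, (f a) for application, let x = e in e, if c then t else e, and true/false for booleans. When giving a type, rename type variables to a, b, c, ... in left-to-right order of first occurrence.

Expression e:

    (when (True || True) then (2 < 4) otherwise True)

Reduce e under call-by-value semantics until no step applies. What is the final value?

Answer: true

Derivation:
step 0: (if (true || true) then (2 < 4) else true)
step 1: [delta@0] (if true then (2 < 4) else true)
step 2: [if@root] (2 < 4)
step 3: [delta@root] true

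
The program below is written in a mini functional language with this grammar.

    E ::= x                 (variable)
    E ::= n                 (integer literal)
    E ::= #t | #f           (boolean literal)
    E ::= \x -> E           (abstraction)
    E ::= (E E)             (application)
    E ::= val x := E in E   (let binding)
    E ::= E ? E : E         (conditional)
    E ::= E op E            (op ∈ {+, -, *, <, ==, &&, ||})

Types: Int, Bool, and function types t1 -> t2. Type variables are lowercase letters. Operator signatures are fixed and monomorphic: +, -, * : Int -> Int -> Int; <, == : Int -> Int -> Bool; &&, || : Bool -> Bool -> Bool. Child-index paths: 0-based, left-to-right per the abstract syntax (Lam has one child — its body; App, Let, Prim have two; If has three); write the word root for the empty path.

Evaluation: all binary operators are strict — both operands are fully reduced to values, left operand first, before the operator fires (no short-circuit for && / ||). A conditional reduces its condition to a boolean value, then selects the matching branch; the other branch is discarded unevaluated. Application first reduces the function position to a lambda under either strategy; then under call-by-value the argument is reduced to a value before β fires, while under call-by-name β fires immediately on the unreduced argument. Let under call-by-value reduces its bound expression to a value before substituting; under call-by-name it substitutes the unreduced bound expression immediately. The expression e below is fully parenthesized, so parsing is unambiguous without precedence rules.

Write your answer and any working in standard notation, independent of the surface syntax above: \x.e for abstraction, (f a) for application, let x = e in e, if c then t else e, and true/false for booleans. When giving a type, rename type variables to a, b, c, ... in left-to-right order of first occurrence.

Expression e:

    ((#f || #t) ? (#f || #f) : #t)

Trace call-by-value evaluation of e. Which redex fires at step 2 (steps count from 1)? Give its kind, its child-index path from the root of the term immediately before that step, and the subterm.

Answer: if at root : (if true then (false || false) else true)

Working:
step 0: (if (false || true) then (false || false) else true)
step 1: [delta@0] (if true then (false || false) else true)
step 2: [if@root] (false || false)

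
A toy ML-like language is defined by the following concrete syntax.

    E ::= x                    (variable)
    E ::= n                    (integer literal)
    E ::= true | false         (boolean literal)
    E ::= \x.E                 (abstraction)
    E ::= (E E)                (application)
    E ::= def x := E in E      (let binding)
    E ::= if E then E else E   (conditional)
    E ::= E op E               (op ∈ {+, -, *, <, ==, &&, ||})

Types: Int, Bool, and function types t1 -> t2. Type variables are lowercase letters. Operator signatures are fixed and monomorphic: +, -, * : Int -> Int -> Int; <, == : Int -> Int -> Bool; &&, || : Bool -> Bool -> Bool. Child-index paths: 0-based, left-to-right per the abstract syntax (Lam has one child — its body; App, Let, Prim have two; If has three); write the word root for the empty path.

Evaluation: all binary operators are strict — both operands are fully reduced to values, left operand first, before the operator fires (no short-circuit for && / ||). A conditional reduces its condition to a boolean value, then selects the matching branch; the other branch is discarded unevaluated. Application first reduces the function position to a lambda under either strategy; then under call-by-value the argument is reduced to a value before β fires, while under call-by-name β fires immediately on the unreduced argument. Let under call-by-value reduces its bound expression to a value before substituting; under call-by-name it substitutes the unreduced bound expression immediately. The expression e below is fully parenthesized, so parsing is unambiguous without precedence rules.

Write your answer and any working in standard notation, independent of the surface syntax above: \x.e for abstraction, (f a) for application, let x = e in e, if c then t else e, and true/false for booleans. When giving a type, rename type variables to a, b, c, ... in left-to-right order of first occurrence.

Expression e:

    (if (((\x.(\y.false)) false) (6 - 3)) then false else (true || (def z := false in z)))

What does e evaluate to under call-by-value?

Working:
step 0: (if (((\x.(\y.false)) false) (6 - 3)) then false else (true || (let z = false in z)))
step 1: [beta@0.0] (if ((\y.false) (6 - 3)) then false else (true || (let z = false in z)))
step 2: [delta@0.1] (if ((\y.false) 3) then false else (true || (let z = false in z)))
step 3: [beta@0] (if false then false else (true || (let z = false in z)))
step 4: [if@root] (true || (let z = false in z))
step 5: [let@1] (true || false)
step 6: [delta@root] true

Answer: true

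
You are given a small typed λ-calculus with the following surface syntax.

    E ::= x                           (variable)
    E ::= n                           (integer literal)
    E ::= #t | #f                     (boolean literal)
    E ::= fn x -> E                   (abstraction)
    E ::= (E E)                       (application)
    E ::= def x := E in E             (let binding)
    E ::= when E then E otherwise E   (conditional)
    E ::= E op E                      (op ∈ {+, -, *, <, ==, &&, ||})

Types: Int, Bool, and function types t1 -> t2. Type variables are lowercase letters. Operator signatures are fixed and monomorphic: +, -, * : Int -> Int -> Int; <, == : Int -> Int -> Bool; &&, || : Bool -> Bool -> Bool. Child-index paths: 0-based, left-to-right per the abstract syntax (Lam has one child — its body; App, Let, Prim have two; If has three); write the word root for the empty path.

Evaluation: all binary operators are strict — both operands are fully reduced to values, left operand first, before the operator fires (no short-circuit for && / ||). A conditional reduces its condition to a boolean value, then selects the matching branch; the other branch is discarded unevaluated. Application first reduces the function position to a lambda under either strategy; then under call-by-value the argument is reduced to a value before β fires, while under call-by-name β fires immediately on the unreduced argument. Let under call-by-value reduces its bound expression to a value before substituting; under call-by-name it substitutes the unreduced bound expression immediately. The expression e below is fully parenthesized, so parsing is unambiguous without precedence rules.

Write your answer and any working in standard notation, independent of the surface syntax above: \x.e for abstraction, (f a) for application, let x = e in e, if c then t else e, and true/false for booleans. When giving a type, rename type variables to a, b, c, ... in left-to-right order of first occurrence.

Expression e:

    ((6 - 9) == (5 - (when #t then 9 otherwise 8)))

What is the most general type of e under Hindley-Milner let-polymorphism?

Derivation:
  unify Int ~ Int
  unify Int ~ Int
  unify Int ~ Int
  unify Int ~ Int
  unify Bool ~ Bool
  unify Int ~ Int
  unify Int ~ Int
  unify Int ~ Int

Answer: Bool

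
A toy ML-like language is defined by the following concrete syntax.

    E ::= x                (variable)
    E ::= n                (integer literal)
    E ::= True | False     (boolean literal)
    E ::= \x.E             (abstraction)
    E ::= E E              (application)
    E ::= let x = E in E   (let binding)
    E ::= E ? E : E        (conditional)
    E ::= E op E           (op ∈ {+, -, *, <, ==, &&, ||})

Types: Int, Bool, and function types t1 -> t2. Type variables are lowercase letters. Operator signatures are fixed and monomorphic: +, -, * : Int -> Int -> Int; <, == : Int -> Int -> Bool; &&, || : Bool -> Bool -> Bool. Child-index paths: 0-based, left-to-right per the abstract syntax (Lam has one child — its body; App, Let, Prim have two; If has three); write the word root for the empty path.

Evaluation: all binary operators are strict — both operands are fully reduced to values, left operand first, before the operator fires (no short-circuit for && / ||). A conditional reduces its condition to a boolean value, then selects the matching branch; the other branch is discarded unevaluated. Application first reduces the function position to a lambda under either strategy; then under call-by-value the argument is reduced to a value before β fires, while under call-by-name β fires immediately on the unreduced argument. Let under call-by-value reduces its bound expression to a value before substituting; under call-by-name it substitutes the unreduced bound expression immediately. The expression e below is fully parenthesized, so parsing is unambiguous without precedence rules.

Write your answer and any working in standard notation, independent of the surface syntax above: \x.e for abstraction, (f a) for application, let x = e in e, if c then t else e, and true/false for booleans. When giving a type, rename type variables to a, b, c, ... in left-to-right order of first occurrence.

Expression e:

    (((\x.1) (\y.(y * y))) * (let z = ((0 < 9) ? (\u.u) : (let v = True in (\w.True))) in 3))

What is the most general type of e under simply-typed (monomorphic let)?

Derivation:
\x._ : a -> Int
y : b
  unify b ~ Int
y : Int
  unify Int ~ Int
\y._ : Int -> Int
  unify a -> Int ~ (Int -> Int) -> c
  unify a ~ Int -> Int
  unify Int ~ c
_ _ : Int
  unify Int ~ Int
  unify Int ~ Int
  unify Int ~ Int
  unify Bool ~ Bool
u : d
\u._ : d -> d
let v : Bool
\w._ : e -> Bool
  unify d -> d ~ e -> Bool
  unify d ~ e
  unify e ~ Bool
let z : Bool -> Bool
  unify Int ~ Int

Answer: Int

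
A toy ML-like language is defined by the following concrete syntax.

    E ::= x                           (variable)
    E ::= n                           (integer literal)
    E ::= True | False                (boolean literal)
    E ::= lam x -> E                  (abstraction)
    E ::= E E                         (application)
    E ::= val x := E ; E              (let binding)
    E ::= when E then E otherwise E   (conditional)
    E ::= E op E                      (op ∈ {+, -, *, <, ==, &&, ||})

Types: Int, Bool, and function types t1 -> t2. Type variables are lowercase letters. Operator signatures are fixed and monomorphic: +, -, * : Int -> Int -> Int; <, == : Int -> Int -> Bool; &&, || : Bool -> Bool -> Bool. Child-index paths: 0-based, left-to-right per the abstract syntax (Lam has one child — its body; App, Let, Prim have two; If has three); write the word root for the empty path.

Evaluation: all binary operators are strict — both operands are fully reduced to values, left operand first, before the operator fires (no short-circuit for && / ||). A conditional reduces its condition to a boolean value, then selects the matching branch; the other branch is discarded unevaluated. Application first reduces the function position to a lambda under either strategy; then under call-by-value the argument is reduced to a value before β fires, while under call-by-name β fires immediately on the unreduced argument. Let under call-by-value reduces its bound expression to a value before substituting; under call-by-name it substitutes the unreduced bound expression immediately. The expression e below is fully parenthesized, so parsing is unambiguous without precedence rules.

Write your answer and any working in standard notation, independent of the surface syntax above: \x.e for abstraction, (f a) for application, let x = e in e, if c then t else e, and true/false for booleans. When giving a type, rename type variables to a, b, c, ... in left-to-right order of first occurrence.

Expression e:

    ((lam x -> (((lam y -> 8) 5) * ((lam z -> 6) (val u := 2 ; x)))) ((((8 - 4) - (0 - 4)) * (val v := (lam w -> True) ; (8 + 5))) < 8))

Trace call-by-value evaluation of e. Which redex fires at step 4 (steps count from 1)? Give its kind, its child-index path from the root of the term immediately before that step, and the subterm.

Trace:
step 0: ((\x.(((\y.8) 5) * ((\z.6) (let u = 2 in x)))) ((((8 - 4) - (0 - 4)) * (let v = (\w.true) in (8 + 5))) < 8))
step 1: [delta@1.0.0.0] ((\x.(((\y.8) 5) * ((\z.6) (let u = 2 in x)))) (((4 - (0 - 4)) * (let v = (\w.true) in (8 + 5))) < 8))
step 2: [delta@1.0.0.1] ((\x.(((\y.8) 5) * ((\z.6) (let u = 2 in x)))) (((4 - -4) * (let v = (\w.true) in (8 + 5))) < 8))
step 3: [delta@1.0.0] ((\x.(((\y.8) 5) * ((\z.6) (let u = 2 in x)))) ((8 * (let v = (\w.true) in (8 + 5))) < 8))
step 4: [let@1.0.1] ((\x.(((\y.8) 5) * ((\z.6) (let u = 2 in x)))) ((8 * (8 + 5)) < 8))

Answer: let at 1.0.1 : (let v = (\w.true) in (8 + 5))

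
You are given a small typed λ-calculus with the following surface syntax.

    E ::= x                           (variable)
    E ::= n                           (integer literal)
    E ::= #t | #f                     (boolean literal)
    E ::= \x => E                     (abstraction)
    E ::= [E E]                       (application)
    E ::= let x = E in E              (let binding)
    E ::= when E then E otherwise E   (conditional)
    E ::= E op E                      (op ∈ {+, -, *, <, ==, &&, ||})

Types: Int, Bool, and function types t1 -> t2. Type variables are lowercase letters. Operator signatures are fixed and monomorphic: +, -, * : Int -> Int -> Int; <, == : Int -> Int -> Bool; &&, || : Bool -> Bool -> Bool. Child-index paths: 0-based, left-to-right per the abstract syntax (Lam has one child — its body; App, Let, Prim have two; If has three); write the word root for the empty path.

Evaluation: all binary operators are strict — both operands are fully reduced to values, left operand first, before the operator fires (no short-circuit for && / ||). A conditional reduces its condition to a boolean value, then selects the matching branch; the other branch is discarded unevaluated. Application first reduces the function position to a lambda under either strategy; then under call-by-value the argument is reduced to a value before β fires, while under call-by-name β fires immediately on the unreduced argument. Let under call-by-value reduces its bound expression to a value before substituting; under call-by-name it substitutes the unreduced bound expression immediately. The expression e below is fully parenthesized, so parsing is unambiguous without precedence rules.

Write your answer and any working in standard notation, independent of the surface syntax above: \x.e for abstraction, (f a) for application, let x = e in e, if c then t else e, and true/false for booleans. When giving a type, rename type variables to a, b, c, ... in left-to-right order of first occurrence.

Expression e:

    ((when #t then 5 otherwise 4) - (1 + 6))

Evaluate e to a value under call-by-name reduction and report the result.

Derivation:
step 0: ((if true then 5 else 4) - (1 + 6))
step 1: [if@0] (5 - (1 + 6))
step 2: [delta@1] (5 - 7)
step 3: [delta@root] -2

Answer: -2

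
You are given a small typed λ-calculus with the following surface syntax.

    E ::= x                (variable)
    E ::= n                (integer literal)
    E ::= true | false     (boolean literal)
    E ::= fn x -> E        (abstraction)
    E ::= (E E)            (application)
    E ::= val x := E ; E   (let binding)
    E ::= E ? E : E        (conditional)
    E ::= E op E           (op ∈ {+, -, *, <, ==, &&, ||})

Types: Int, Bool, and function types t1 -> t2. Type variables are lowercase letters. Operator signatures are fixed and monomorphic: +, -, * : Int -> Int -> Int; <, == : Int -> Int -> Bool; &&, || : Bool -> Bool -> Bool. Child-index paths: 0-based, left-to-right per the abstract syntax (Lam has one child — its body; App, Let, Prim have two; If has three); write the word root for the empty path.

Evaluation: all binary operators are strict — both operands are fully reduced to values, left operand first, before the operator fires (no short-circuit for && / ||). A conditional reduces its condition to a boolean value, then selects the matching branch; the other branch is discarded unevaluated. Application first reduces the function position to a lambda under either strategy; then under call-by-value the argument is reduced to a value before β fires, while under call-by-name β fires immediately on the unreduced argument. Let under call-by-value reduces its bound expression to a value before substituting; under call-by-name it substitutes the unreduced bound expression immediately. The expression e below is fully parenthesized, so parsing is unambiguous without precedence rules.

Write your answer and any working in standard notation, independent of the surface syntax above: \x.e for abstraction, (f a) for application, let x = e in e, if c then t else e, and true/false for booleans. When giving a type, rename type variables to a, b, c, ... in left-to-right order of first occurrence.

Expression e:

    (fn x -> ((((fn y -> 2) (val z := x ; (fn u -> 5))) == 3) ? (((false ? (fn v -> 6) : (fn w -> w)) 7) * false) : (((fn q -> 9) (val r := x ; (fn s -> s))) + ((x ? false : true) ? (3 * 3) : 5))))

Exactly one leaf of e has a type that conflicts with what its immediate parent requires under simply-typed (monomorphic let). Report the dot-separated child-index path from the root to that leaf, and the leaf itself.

Trace:
\y._ : b -> Int
x : a
let z : a
\u._ : c -> Int
  unify b -> Int ~ (c -> Int) -> d
  unify b ~ c -> Int
  unify Int ~ d
_ _ : Int
  unify Int ~ Int
  unify Int ~ Int
  unify Bool ~ Bool
  unify Bool ~ Bool
\v._ : e -> Int
w : f
\w._ : f -> f
  unify e -> Int ~ f -> f
  unify e ~ f
  unify Int ~ f
  unify Int -> Int ~ Int -> g
  unify Int ~ Int
  unify Int ~ g
_ _ : Int
  unify Int ~ Int
  unify Bool ~ Int
  FAIL: mismatch Bool ~ Int

Answer: 0.1.1 : false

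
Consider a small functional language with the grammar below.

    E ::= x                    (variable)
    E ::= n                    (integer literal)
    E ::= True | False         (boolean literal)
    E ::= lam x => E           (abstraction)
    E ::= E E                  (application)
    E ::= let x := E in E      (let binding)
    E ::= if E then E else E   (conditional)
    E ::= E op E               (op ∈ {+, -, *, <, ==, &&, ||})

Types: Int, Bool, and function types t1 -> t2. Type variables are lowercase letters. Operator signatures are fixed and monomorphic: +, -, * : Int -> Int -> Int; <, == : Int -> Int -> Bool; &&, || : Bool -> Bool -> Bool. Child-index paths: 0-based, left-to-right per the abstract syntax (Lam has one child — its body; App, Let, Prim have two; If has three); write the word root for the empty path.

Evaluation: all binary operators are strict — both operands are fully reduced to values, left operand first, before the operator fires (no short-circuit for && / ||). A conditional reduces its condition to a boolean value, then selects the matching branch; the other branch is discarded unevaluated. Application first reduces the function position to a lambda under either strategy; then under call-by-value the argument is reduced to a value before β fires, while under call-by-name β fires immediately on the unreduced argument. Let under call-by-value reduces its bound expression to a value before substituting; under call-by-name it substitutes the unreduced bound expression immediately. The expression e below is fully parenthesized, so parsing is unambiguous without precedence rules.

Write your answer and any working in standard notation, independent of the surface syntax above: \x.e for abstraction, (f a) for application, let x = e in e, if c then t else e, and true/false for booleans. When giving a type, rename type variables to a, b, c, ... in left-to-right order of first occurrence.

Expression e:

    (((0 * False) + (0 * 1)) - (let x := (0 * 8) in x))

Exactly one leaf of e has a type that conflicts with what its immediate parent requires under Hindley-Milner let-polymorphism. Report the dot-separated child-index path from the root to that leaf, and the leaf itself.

Answer: 0.0.1 : false

Derivation:
  unify Int ~ Int
  unify Bool ~ Int
  FAIL: mismatch Bool ~ Int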